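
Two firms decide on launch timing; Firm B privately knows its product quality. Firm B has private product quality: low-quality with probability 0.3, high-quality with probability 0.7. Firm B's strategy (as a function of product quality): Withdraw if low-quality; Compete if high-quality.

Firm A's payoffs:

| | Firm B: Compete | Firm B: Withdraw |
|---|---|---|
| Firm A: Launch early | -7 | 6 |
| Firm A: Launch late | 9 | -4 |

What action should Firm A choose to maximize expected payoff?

Launch late

Compute Firm A's expected payoff for each action, taking the expectation over Firm B's type.
E[Launch early] = 0.3·(6) + 0.7·(-7) = -3.1
E[Launch late] = 0.3·(-4) + 0.7·(9) = 5.1
Best response: Launch late (5.1 is the largest).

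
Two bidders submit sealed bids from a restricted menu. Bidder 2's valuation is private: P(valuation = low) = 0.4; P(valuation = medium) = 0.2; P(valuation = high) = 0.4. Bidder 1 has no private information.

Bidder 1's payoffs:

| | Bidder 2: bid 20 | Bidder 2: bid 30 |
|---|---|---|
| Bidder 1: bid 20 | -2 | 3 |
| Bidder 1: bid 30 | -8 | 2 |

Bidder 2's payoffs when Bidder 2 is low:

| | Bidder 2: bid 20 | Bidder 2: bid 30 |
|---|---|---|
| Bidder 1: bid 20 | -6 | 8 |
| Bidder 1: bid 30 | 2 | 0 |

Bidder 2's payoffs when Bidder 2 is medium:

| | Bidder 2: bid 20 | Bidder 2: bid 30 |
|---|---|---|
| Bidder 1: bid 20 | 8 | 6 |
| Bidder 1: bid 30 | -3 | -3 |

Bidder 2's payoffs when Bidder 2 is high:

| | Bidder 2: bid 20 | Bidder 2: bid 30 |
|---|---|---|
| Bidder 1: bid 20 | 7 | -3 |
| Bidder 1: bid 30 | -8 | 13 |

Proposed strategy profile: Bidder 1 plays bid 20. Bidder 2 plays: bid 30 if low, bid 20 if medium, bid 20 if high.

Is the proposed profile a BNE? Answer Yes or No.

A profile is a BNE iff every type of every player is best-responding given beliefs about the other side.
Bidder 1 plays bid 20: E[bid 20] = 0.4·(3) + 0.2·(-2) + 0.4·(-2) = 0; E[bid 30] = -4. Best-responding. ✓
Bidder 2 (valuation low), facing bid 20: bid 20 gives -6, bid 30 gives 8. Proposed bid 30 is best. ✓
Bidder 2 (valuation medium), facing bid 20: bid 20 gives 8, bid 30 gives 6. Proposed bid 20 is best. ✓
Bidder 2 (valuation high), facing bid 20: bid 20 gives 7, bid 30 gives -3. Proposed bid 20 is best. ✓

Yes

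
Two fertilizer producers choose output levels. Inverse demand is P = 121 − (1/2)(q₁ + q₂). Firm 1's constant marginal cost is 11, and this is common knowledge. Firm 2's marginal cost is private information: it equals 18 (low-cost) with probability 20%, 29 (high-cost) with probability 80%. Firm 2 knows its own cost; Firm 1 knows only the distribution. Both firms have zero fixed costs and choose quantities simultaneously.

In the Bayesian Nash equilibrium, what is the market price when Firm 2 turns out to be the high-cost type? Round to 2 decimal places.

Firm 2 with cost c maximizes (121 − (1/2)(q₁+q₂) − c)·q₂, giving q₂(c) = (121 − c − (1/2)q₁).
E[c₂] = 0.2·18 + 0.8·29 = 26.8
Firm 1's FOC against E[q₂] yields q₁ = (121 − 2·11 + E[c₂])/(3/2) = (121 − 22 + 26.8)/(3/2) = 83.8667.
q₂(high-cost) = 50.0667, so P = 121 − (1/2)·(83.8667 + 50.0667) = 54.0333.

54.03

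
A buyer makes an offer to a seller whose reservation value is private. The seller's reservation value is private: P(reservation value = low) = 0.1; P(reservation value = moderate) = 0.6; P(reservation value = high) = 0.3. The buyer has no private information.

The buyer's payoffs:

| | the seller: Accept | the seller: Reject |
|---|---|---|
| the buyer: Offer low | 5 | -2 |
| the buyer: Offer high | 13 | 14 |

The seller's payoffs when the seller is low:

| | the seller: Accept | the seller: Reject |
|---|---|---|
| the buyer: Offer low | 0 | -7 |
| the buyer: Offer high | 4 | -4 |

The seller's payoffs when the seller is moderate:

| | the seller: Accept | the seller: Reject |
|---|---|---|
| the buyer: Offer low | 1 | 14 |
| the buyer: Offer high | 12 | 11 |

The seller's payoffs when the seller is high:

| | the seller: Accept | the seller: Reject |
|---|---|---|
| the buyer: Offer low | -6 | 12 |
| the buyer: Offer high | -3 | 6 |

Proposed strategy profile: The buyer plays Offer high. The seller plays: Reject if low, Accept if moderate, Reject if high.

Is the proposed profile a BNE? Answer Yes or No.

No

The buyer plays Offer high: E[Offer high] = 0.1·(14) + 0.6·(13) + 0.3·(14) = 13.4; E[Offer low] = 2.2. Best-responding. ✓
The seller (reservation value low), facing Offer high: Accept gives 4, Reject gives -4. Proposed Reject is not best — profitable deviation exists. ✗
The seller (reservation value moderate), facing Offer high: Accept gives 12, Reject gives 11. Proposed Accept is best. ✓
The seller (reservation value high), facing Offer high: Accept gives -3, Reject gives 6. Proposed Reject is best. ✓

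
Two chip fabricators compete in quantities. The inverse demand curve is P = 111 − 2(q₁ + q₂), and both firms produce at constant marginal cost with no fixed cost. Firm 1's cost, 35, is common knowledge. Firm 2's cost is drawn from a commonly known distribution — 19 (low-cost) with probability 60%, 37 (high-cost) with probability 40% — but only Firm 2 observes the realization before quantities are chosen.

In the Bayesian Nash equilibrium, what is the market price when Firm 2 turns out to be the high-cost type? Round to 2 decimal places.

Type-c best response for Firm 2: q₂(c) = (111 − c)/4 − q₁/2.
Firm 1 maximizes expected profit; its first-order condition is 111 − 4q₁ − 2E[q₂] − 35 = 0.
Substituting E[q₂] and solving: E[c₂] = 26.2, so q₁ = (111 − 2·35 + 26.2)/6 = 11.2.
q₂(high-cost) = 12.9, so P = 111 − 2·(11.2 + 12.9) = 62.8.

62.80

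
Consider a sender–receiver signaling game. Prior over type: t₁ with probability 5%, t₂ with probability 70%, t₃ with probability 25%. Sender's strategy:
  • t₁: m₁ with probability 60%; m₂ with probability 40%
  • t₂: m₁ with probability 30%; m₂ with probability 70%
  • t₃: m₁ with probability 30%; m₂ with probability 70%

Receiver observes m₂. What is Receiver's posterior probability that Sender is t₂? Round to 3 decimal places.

0.715

P(m₂) = 0.05·0.4 + 0.7·0.7 + 0.25·0.7 = 0.685
P(t₂ | m₂) = (0.7·0.7) / 0.685 = 0.49 / 0.685 = 0.715328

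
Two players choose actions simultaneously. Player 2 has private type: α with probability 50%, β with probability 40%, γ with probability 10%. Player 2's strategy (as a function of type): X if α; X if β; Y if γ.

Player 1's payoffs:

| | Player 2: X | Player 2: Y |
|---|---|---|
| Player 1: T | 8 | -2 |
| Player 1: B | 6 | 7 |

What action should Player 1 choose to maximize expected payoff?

E[T] = 0.5·(8) + 0.4·(8) + 0.1·(-2) = 7
E[B] = 0.5·(6) + 0.4·(6) + 0.1·(7) = 6.1
Best response: T (7 is the largest).

T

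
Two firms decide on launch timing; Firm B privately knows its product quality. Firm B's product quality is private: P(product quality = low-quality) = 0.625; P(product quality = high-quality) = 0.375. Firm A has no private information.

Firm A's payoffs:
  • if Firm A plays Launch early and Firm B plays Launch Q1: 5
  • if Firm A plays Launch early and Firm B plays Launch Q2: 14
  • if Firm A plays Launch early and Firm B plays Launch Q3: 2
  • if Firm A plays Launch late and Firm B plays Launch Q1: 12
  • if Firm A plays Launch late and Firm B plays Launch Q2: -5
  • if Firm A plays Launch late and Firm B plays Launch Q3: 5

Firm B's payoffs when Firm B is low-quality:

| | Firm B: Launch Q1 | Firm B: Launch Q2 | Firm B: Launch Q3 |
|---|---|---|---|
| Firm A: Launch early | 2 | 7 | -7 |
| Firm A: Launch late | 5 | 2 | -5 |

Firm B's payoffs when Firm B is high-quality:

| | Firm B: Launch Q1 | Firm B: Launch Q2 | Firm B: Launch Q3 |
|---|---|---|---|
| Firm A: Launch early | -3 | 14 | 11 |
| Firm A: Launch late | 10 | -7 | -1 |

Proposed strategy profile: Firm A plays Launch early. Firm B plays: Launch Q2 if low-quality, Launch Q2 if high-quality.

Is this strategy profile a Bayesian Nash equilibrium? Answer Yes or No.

Firm A plays Launch early: E[Launch early] = 0.625·(14) + 0.375·(14) = 14; E[Launch late] = -5. Best-responding. ✓
Firm B (product quality low-quality), facing Launch early: Launch Q1 gives 2, Launch Q2 gives 7, Launch Q3 gives -7. Proposed Launch Q2 is best. ✓
Firm B (product quality high-quality), facing Launch early: Launch Q1 gives -3, Launch Q2 gives 14, Launch Q3 gives 11. Proposed Launch Q2 is best. ✓

Yes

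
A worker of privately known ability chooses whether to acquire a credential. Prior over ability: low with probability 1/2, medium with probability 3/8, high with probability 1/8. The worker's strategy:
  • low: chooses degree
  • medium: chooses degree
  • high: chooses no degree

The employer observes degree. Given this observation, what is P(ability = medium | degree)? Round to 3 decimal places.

0.429

Apply Bayes' rule using the sender's strategy as the likelihood.
P(degree) = (1/2)·1 + (3/8)·1 + (1/8)·0 = 7/8
P(medium | degree) = ((3/8)·1) / (7/8) = (3/8) / (7/8) = 3/7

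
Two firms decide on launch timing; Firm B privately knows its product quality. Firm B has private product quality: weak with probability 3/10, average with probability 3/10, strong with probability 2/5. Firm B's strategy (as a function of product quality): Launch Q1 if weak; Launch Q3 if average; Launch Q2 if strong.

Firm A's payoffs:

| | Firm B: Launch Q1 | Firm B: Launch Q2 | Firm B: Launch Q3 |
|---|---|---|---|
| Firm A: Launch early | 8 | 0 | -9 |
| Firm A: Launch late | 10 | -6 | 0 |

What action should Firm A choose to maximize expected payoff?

Compute Firm A's expected payoff for each action, taking the expectation over Firm B's type.
E[Launch early] = 3/10·(8) + 3/10·(-9) + 2/5·(0) = -3/10
E[Launch late] = 3/10·(10) + 3/10·(0) + 2/5·(-6) = 3/5
Best response: Launch late (3/5 is the largest).

Launch late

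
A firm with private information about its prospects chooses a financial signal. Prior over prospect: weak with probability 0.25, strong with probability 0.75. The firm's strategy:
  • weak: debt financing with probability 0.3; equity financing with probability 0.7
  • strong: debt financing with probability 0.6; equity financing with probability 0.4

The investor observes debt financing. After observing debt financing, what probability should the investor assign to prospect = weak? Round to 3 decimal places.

0.143

P(debt financing) = 0.25·0.3 + 0.75·0.6 = 0.525
P(weak | debt financing) = (0.25·0.3) / 0.525 = 0.075 / 0.525 = 0.142857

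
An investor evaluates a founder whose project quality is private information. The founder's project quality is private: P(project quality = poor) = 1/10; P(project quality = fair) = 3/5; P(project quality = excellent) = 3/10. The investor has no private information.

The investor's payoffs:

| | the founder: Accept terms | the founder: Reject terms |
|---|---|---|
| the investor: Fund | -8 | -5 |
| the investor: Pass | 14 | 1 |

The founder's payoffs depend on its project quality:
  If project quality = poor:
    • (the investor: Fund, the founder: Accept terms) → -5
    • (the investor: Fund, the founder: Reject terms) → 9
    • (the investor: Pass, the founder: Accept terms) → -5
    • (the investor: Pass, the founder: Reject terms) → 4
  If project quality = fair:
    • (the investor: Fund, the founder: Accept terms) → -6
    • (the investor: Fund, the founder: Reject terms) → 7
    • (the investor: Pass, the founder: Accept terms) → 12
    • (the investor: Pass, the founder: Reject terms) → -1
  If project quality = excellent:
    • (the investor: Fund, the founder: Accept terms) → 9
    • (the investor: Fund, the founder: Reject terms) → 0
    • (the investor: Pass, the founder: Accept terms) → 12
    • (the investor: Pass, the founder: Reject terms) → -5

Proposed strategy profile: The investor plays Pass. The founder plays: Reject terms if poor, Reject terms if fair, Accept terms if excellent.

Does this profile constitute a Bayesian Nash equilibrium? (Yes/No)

A profile is a BNE iff every type of every player is best-responding given beliefs about the other side.
The investor plays Pass: E[Pass] = 1/10·(1) + 3/5·(1) + 3/10·(14) = 49/10; E[Fund] = -59/10. Best-responding. ✓
The founder (project quality poor), facing Pass: Accept terms gives -5, Reject terms gives 4. Proposed Reject terms is best. ✓
The founder (project quality fair), facing Pass: Accept terms gives 12, Reject terms gives -1. Proposed Reject terms is not best — profitable deviation exists. ✗
The founder (project quality excellent), facing Pass: Accept terms gives 12, Reject terms gives -5. Proposed Accept terms is best. ✓

No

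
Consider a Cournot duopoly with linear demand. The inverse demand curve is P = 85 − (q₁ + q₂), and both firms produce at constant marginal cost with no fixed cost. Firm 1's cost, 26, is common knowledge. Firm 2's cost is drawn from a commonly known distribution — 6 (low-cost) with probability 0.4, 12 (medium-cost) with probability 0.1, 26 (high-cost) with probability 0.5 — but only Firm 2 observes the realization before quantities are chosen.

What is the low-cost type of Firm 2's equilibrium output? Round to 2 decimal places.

Firm 2 with cost c maximizes (85 − (q₁+q₂) − c)·q₂, giving q₂(c) = (85 − c − q₁)/2.
E[c₂] = 0.4·6 + 0.1·12 + 0.5·26 = 16.6
Firm 1's FOC against E[q₂] yields q₁ = (85 − 2·26 + E[c₂])/3 = (85 − 52 + 16.6)/3 = 16.5333.
q₂(low-cost) = (85 − 6 − 16.5333)/2 = 31.2333.

31.23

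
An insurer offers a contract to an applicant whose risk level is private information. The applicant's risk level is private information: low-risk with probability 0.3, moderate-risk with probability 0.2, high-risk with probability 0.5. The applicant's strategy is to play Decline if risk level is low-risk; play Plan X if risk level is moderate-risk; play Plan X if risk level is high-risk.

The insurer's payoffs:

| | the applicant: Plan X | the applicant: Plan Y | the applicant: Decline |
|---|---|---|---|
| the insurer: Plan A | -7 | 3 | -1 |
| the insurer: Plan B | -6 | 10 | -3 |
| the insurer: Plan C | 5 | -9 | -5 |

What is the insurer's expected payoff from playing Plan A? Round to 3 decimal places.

E[Plan A] = 0.3·(-1) + 0.2·(-7) + 0.5·(-7) = (-0.3) + (-1.4) + (-3.5) = -5.2

-5.200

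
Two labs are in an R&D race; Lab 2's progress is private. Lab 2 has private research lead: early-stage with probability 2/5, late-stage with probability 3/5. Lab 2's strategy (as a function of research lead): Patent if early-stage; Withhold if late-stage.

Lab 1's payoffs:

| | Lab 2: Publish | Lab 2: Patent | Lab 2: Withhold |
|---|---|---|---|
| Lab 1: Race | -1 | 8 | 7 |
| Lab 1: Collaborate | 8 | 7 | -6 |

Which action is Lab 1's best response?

Race

E[Race] = 2/5·(8) + 3/5·(7) = 37/5
E[Collaborate] = 2/5·(7) + 3/5·(-6) = -4/5
Best response: Race (37/5 is the largest).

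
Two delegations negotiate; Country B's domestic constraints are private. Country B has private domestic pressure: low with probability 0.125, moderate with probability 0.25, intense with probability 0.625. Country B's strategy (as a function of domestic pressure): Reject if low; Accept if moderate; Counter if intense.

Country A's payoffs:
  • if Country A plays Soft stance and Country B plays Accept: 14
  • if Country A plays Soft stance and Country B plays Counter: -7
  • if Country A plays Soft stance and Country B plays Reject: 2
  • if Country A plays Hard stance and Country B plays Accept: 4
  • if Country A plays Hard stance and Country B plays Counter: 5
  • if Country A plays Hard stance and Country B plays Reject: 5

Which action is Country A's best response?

Hard stance

E[Soft stance] = 0.125·(2) + 0.25·(14) + 0.625·(-7) = -0.625
E[Hard stance] = 0.125·(5) + 0.25·(4) + 0.625·(5) = 4.75
Best response: Hard stance (4.75 is the largest).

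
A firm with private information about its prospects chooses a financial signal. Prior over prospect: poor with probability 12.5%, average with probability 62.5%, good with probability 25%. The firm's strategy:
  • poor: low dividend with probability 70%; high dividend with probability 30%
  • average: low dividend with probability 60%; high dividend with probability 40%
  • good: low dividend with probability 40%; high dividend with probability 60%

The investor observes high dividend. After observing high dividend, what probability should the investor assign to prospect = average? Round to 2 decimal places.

Apply Bayes' rule using the sender's strategy as the likelihood.
P(high dividend) = 0.125·0.3 + 0.625·0.4 + 0.25·0.6 = 0.4375
P(average | high dividend) = (0.625·0.4) / 0.4375 = 0.25 / 0.4375 = 0.571429

0.57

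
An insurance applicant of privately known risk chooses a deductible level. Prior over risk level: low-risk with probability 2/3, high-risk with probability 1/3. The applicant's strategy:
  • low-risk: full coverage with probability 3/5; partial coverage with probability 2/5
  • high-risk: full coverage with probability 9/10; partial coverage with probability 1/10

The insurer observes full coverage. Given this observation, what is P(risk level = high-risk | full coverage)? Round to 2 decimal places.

0.43

P(full coverage) = (2/3)·(3/5) + (1/3)·(9/10) = 7/10
P(high-risk | full coverage) = ((1/3)·(9/10)) / (7/10) = (3/10) / (7/10) = 3/7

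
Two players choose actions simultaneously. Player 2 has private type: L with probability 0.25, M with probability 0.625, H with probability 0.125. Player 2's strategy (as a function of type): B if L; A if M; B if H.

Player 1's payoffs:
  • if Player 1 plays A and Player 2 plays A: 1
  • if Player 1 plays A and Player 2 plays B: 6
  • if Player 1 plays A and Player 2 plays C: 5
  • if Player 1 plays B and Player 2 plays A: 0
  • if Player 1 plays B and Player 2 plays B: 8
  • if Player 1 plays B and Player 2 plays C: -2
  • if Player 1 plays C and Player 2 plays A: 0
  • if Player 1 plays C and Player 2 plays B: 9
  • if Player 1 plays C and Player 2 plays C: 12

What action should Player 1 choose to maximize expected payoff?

C

E[A] = 0.25·(6) + 0.625·(1) + 0.125·(6) = 2.875
E[B] = 0.25·(8) + 0.625·(0) + 0.125·(8) = 3
E[C] = 0.25·(9) + 0.625·(0) + 0.125·(9) = 3.375
Best response: C (3.375 is the largest).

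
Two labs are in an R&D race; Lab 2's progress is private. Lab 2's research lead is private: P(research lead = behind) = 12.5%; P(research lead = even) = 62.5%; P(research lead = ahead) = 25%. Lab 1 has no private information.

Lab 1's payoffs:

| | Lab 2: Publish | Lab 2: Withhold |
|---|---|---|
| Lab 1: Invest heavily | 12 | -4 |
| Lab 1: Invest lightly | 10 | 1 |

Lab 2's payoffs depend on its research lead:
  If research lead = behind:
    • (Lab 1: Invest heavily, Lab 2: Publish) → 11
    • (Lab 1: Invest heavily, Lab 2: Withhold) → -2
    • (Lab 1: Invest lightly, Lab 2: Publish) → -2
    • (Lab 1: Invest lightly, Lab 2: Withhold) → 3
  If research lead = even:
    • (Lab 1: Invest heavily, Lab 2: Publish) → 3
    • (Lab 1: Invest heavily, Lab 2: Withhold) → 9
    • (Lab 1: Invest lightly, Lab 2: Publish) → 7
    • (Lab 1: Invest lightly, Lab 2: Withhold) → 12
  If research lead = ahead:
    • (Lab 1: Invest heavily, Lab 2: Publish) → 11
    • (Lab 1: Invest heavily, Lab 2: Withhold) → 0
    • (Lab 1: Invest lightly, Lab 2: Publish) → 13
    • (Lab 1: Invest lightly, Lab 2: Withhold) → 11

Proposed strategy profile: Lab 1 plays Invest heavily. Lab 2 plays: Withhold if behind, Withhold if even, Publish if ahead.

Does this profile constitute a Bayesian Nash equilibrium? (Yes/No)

Lab 1 plays Invest heavily: E[Invest heavily] = 0.125·(-4) + 0.625·(-4) + 0.25·(12) = 0; E[Invest lightly] = 3.25. Not best-responding. ✗
Lab 2 (research lead behind), facing Invest heavily: Publish gives 11, Withhold gives -2. Proposed Withhold is not best — profitable deviation exists. ✗
Lab 2 (research lead even), facing Invest heavily: Publish gives 3, Withhold gives 9. Proposed Withhold is best. ✓
Lab 2 (research lead ahead), facing Invest heavily: Publish gives 11, Withhold gives 0. Proposed Publish is best. ✓

No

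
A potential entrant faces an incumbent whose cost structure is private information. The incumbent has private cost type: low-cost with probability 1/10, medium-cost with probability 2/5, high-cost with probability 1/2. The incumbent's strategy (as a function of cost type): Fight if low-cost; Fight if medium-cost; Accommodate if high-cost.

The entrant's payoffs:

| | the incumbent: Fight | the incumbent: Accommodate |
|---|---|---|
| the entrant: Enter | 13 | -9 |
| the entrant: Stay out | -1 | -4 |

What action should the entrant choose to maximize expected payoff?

Compute the entrant's expected payoff for each action, taking the expectation over the incumbent's type.
E[Enter] = 1/10·(13) + 2/5·(13) + 1/2·(-9) = 2
E[Stay out] = 1/10·(-1) + 2/5·(-1) + 1/2·(-4) = -5/2
Best response: Enter (2 is the largest).

Enter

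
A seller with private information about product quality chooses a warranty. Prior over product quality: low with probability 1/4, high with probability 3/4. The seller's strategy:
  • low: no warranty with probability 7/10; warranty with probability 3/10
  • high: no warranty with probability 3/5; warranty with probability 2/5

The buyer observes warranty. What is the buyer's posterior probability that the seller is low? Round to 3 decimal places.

0.200

Apply Bayes' rule using the sender's strategy as the likelihood.
P(warranty) = (1/4)·(3/10) + (3/4)·(2/5) = 3/8
P(low | warranty) = ((1/4)·(3/10)) / (3/8) = (3/40) / (3/8) = 1/5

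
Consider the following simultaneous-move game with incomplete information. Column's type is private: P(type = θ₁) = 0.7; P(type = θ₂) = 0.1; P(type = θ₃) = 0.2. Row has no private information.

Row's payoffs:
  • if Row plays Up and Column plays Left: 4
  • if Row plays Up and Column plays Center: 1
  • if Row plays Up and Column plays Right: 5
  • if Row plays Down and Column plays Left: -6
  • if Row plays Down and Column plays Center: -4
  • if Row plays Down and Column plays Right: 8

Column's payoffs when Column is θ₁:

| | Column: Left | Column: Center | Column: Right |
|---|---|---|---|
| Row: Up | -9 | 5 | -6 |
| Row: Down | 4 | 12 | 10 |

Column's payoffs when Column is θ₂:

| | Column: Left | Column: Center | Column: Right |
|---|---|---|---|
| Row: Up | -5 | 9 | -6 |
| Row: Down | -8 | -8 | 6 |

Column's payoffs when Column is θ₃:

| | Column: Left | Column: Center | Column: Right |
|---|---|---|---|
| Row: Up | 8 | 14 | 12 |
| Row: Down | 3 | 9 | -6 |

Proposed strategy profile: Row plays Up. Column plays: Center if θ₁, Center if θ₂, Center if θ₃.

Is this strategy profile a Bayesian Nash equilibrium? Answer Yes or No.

Yes

Row plays Up: E[Up] = 0.7·(1) + 0.1·(1) + 0.2·(1) = 1; E[Down] = -4. Best-responding. ✓
Column (type θ₁), facing Up: Left gives -9, Center gives 5, Right gives -6. Proposed Center is best. ✓
Column (type θ₂), facing Up: Left gives -5, Center gives 9, Right gives -6. Proposed Center is best. ✓
Column (type θ₃), facing Up: Left gives 8, Center gives 14, Right gives 12. Proposed Center is best. ✓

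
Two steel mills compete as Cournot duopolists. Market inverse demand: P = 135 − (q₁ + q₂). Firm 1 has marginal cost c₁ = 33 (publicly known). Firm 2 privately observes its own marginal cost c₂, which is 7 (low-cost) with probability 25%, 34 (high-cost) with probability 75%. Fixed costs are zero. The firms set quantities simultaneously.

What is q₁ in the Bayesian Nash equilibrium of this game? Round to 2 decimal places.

Type-c best response for Firm 2: q₂(c) = (135 − c)/2 − q₁/2.
Firm 1 maximizes expected profit; its first-order condition is 135 − 2q₁ − E[q₂] − 33 = 0.
Substituting E[q₂] and solving: E[c₂] = 27.25, so q₁ = (135 − 2·33 + 27.25)/3 = 32.0833.

32.08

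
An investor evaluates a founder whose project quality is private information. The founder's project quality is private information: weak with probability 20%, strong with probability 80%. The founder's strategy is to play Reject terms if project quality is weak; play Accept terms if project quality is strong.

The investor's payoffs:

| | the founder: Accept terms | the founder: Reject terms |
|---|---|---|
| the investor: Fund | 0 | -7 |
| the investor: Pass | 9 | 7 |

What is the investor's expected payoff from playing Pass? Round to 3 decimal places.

8.600

E[Pass] = 0.2·7 + 0.8·9 = 1.4 + 7.2 = 8.6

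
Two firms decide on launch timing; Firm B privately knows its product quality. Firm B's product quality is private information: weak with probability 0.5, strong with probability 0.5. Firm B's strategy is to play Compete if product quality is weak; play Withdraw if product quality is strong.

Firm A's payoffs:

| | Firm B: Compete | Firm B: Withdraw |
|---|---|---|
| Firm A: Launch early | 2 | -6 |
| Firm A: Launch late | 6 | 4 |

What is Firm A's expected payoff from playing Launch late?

Take the expectation over Firm B's product quality, weighting each type's action by its prior probability.
E[Launch late] = 0.5·6 + 0.5·4 = 3 + 2 = 5

5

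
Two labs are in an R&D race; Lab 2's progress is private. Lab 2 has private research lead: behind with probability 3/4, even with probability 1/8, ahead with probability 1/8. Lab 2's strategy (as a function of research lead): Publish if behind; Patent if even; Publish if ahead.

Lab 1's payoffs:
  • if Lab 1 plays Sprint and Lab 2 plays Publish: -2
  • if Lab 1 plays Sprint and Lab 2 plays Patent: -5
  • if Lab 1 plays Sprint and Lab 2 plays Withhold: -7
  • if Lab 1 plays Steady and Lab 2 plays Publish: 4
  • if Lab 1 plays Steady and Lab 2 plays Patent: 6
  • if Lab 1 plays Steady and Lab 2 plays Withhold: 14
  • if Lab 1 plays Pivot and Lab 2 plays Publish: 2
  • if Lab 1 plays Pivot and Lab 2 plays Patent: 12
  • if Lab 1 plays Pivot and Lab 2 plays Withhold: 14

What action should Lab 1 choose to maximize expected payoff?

Steady

E[Sprint] = 3/4·(-2) + 1/8·(-5) + 1/8·(-2) = -19/8
E[Steady] = 3/4·(4) + 1/8·(6) + 1/8·(4) = 17/4
E[Pivot] = 3/4·(2) + 1/8·(12) + 1/8·(2) = 13/4
Best response: Steady (17/4 is the largest).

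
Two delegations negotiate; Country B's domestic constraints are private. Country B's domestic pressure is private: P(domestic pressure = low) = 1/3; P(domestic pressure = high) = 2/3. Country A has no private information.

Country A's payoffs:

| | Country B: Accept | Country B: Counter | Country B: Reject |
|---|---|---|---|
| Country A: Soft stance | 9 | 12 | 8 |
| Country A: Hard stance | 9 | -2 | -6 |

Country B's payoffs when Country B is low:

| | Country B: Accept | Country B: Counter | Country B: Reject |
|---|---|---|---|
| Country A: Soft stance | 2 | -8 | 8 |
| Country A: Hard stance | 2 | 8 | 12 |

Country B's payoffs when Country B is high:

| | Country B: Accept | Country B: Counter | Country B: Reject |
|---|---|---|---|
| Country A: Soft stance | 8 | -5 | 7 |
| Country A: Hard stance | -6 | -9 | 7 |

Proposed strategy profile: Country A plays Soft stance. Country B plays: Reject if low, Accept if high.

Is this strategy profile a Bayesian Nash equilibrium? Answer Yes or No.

Yes

A profile is a BNE iff every type of every player is best-responding given beliefs about the other side.
Country A plays Soft stance: E[Soft stance] = 1/3·(8) + 2/3·(9) = 26/3; E[Hard stance] = 4. Best-responding. ✓
Country B (domestic pressure low), facing Soft stance: Accept gives 2, Counter gives -8, Reject gives 8. Proposed Reject is best. ✓
Country B (domestic pressure high), facing Soft stance: Accept gives 8, Counter gives -5, Reject gives 7. Proposed Accept is best. ✓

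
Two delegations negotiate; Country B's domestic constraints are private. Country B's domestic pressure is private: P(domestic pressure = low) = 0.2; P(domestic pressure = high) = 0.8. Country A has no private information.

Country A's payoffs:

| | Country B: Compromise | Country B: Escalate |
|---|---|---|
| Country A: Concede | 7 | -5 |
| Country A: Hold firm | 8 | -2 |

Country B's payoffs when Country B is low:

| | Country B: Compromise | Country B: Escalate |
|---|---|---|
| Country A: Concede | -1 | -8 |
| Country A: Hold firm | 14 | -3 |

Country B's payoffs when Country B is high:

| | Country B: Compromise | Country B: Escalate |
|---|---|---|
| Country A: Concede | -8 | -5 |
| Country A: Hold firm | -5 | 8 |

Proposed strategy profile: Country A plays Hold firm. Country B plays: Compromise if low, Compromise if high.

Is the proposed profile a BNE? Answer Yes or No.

Country A plays Hold firm: E[Hold firm] = 0.2·(8) + 0.8·(8) = 8; E[Concede] = 7. Best-responding. ✓
Country B (domestic pressure low), facing Hold firm: Compromise gives 14, Escalate gives -3. Proposed Compromise is best. ✓
Country B (domestic pressure high), facing Hold firm: Compromise gives -5, Escalate gives 8. Proposed Compromise is not best — profitable deviation exists. ✗

No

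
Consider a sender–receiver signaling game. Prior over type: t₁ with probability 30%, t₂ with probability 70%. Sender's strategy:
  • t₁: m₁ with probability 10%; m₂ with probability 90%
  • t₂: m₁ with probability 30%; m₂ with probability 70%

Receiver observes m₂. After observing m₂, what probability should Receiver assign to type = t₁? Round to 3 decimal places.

Apply Bayes' rule using the sender's strategy as the likelihood.
P(m₂) = 0.3·0.9 + 0.7·0.7 = 0.76
P(t₁ | m₂) = (0.3·0.9) / 0.76 = 0.27 / 0.76 = 0.355263

0.355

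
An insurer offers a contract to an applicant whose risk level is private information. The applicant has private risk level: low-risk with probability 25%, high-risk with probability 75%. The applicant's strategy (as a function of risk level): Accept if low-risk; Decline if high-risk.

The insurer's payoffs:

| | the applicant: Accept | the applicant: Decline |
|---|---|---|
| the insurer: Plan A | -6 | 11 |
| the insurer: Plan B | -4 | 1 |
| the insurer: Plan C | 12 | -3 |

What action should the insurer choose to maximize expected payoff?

Plan A

E[Plan A] = 0.25·(-6) + 0.75·(11) = 6.75
E[Plan B] = 0.25·(-4) + 0.75·(1) = -0.25
E[Plan C] = 0.25·(12) + 0.75·(-3) = 0.75
Best response: Plan A (6.75 is the largest).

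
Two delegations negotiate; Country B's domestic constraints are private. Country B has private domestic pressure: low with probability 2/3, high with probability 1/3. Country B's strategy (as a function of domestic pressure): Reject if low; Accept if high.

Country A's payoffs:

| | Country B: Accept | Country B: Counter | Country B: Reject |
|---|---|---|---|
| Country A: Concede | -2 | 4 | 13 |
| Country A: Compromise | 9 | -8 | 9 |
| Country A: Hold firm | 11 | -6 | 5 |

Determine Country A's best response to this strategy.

Compromise

E[Concede] = 2/3·(13) + 1/3·(-2) = 8
E[Compromise] = 2/3·(9) + 1/3·(9) = 9
E[Hold firm] = 2/3·(5) + 1/3·(11) = 7
Best response: Compromise (9 is the largest).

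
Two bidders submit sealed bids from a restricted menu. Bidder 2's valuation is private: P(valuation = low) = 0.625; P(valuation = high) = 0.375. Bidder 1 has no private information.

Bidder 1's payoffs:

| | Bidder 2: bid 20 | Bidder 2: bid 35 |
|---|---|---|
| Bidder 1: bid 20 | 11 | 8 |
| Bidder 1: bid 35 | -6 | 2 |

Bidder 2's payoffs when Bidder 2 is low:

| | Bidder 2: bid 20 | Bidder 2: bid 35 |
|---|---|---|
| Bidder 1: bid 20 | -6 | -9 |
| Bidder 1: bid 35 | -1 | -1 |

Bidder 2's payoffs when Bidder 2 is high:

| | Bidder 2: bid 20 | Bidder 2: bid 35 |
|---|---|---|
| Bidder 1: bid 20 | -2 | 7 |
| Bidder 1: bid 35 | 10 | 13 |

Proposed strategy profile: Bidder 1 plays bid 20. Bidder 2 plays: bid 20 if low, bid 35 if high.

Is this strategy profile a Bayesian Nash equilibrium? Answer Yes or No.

Yes

Bidder 1 plays bid 20: E[bid 20] = 0.625·(11) + 0.375·(8) = 9.875; E[bid 35] = -3. Best-responding. ✓
Bidder 2 (valuation low), facing bid 20: bid 20 gives -6, bid 35 gives -9. Proposed bid 20 is best. ✓
Bidder 2 (valuation high), facing bid 20: bid 20 gives -2, bid 35 gives 7. Proposed bid 35 is best. ✓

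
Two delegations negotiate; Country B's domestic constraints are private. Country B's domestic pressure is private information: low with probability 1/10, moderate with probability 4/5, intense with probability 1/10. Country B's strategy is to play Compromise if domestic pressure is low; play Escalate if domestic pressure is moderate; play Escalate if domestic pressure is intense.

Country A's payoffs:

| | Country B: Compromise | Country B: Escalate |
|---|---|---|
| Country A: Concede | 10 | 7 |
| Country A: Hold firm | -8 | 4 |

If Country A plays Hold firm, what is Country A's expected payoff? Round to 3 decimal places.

E[Hold firm] = 1/10·(-8) + 4/5·4 + 1/10·4 = (-4/5) + 16/5 + 2/5 = 14/5

2.800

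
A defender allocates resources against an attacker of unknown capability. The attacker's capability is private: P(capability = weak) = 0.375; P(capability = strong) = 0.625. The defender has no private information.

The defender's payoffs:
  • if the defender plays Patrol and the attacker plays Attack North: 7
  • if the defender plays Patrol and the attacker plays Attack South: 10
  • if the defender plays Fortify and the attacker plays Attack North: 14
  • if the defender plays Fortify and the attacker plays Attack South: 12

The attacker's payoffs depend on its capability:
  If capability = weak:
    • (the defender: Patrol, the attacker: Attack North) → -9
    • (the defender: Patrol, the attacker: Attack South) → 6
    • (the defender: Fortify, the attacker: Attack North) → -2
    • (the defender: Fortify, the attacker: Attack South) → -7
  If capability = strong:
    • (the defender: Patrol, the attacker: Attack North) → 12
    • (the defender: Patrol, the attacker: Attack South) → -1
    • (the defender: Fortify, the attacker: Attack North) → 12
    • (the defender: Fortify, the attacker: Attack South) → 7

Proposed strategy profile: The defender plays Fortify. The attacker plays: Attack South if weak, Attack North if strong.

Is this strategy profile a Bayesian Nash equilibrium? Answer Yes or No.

The defender plays Fortify: E[Fortify] = 0.375·(12) + 0.625·(14) = 13.25; E[Patrol] = 8.125. Best-responding. ✓
The attacker (capability weak), facing Fortify: Attack North gives -2, Attack South gives -7. Proposed Attack South is not best — profitable deviation exists. ✗
The attacker (capability strong), facing Fortify: Attack North gives 12, Attack South gives 7. Proposed Attack North is best. ✓

No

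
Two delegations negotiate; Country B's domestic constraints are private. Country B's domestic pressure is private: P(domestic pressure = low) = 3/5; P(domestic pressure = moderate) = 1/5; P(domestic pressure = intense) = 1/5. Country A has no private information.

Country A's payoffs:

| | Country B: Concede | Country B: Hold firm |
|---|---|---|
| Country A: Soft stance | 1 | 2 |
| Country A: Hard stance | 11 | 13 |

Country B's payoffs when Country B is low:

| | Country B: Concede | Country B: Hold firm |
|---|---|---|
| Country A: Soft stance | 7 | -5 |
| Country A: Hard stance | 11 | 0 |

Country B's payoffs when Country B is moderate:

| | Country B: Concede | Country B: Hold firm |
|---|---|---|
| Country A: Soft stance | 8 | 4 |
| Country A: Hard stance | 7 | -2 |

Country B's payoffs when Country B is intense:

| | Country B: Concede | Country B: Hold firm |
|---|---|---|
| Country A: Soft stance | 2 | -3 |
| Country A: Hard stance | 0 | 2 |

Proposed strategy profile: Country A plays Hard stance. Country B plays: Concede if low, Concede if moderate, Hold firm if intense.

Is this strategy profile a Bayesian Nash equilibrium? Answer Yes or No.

Yes

Country A plays Hard stance: E[Hard stance] = 3/5·(11) + 1/5·(11) + 1/5·(13) = 57/5; E[Soft stance] = 6/5. Best-responding. ✓
Country B (domestic pressure low), facing Hard stance: Concede gives 11, Hold firm gives 0. Proposed Concede is best. ✓
Country B (domestic pressure moderate), facing Hard stance: Concede gives 7, Hold firm gives -2. Proposed Concede is best. ✓
Country B (domestic pressure intense), facing Hard stance: Concede gives 0, Hold firm gives 2. Proposed Hold firm is best. ✓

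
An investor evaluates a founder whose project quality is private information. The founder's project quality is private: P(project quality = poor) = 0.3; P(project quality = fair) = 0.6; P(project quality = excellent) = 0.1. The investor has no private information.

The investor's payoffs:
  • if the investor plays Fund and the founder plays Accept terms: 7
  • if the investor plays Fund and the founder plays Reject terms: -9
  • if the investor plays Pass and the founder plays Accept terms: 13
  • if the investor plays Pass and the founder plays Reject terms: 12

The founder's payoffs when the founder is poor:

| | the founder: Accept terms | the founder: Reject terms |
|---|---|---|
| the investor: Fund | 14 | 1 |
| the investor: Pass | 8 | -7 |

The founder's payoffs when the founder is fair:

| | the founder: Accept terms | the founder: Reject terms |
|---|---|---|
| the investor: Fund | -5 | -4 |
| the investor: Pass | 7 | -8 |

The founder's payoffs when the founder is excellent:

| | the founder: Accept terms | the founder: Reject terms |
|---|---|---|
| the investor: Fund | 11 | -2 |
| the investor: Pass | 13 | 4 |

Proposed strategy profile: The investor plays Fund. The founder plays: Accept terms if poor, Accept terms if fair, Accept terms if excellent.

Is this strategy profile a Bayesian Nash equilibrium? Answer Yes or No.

The investor plays Fund: E[Fund] = 0.3·(7) + 0.6·(7) + 0.1·(7) = 7; E[Pass] = 13. Not best-responding. ✗
The founder (project quality poor), facing Fund: Accept terms gives 14, Reject terms gives 1. Proposed Accept terms is best. ✓
The founder (project quality fair), facing Fund: Accept terms gives -5, Reject terms gives -4. Proposed Accept terms is not best — profitable deviation exists. ✗
The founder (project quality excellent), facing Fund: Accept terms gives 11, Reject terms gives -2. Proposed Accept terms is best. ✓

No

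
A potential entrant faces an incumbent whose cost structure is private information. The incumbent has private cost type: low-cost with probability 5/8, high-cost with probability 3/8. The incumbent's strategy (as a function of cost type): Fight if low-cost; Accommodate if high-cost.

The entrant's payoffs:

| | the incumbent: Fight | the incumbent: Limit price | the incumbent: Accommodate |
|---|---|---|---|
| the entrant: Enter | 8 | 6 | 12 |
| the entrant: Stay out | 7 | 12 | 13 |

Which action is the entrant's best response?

Enter

E[Enter] = 5/8·(8) + 3/8·(12) = 19/2
E[Stay out] = 5/8·(7) + 3/8·(13) = 37/4
Best response: Enter (19/2 is the largest).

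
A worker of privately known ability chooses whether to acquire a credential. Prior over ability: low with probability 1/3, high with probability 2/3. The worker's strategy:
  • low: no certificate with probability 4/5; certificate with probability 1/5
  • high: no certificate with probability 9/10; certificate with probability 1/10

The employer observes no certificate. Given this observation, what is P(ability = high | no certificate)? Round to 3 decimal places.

0.692

Apply Bayes' rule using the sender's strategy as the likelihood.
P(no certificate) = (1/3)·(4/5) + (2/3)·(9/10) = 13/15
P(high | no certificate) = ((2/3)·(9/10)) / (13/15) = (3/5) / (13/15) = 9/13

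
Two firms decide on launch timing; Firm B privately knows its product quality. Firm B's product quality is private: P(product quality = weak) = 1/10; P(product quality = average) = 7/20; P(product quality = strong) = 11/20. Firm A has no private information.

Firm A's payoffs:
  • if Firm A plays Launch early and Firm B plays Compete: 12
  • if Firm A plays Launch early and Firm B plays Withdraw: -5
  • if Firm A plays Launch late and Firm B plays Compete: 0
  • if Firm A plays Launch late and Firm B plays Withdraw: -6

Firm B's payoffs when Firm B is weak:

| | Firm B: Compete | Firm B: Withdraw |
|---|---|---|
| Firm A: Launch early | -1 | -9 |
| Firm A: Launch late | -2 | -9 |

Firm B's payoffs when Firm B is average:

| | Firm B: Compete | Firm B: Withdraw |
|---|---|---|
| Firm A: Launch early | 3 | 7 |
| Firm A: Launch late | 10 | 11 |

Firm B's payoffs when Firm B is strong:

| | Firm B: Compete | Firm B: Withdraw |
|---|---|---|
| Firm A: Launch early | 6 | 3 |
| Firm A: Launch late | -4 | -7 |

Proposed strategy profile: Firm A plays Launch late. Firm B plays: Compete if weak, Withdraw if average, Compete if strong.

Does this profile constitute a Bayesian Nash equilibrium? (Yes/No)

No

A profile is a BNE iff every type of every player is best-responding given beliefs about the other side.
Firm A plays Launch late: E[Launch late] = 1/10·(0) + 7/20·(-6) + 11/20·(0) = -21/10; E[Launch early] = 121/20. Not best-responding. ✗
Firm B (product quality weak), facing Launch late: Compete gives -2, Withdraw gives -9. Proposed Compete is best. ✓
Firm B (product quality average), facing Launch late: Compete gives 10, Withdraw gives 11. Proposed Withdraw is best. ✓
Firm B (product quality strong), facing Launch late: Compete gives -4, Withdraw gives -7. Proposed Compete is best. ✓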